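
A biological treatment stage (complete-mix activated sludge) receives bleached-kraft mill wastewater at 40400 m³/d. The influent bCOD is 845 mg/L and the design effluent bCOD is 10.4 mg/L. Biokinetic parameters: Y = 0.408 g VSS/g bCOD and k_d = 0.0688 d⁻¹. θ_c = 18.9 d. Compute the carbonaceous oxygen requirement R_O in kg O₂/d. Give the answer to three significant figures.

R_O ≈ 25200 kg O₂/d

Correct the yield for decay: Y_obs = Y/(1 + k_d θ_c) = 0.408 / (1 + 0.0688 × 18.9) = 0.408 / 2.300 = 0.1774.
ΔS = 845 − 10.4 = 834.6 mg/L, so the substrate removal rate is 40400 × 834.6/1000 = 33718 kg bCOD/d.
Biomass synthesised: P_X = Y_obs × 33718 = 5980 kg VSS/d.
R_O = Q·(S₀ − S) − 1.42·P_X = 33718 − 1.42 × 5980 = 25226 kg O₂/d.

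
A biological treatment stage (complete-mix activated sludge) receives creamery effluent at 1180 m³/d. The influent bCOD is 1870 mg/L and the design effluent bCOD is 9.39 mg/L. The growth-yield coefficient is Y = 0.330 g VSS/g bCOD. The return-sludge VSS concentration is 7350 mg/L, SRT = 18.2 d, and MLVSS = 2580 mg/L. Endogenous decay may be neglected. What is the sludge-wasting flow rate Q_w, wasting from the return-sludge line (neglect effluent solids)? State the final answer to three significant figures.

Biomass mass balance (decay neglected): V·X = Y·Q·(S₀ − S)·θ_c, so V = 0.330 × 1180 × (1870 − 9.39) × 18.2 / 2580 = 5111 m³.
Q_w = (V·X)/(θ_c X_r) = 5111 × 2580 / (18.2 × 7350) = 98.57 m³/d.

Q_w ≈ 98.6 m³/d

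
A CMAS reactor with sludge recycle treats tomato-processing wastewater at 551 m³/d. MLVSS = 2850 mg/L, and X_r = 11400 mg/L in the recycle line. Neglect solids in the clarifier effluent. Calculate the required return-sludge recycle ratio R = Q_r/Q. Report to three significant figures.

R = Q_r/Q = X/(X_r − X) = 2850 / (11400 − 2850) = 0.3333.

R ≈ 0.333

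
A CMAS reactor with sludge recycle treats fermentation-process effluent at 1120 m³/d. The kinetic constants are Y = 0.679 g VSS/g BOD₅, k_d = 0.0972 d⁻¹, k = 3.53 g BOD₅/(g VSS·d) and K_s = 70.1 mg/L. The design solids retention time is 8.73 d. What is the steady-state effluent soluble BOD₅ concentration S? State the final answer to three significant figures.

S ≈ 6.79 mg/L

For a completely mixed reactor with recycle the Lawrence–McCarty relation gives S = K_s·(1 + k_d·θ_c) / [θ_c·(Y·k − k_d) − 1] = 70.1 × (1 + 0.0972 × 8.73) / [8.73 × (0.679 × 3.53 − 0.0972) − 1] = 129.6 / 19.08 = 6.793 mg/L.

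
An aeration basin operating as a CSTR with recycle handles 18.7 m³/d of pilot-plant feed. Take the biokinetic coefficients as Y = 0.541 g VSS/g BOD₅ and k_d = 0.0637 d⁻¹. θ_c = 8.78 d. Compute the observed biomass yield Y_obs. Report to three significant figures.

Correct the yield for decay: Y_obs = Y/(1 + k_d θ_c) = 0.541 / (1 + 0.0637 × 8.78) = 0.541 / 1.559 = 0.3470.

Y_obs ≈ 0.347 g VSS/g BOD₅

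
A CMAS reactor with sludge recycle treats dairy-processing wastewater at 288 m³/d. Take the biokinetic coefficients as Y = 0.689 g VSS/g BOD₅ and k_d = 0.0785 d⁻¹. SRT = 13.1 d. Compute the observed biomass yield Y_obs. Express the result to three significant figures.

Observed yield with endogenous decay: Y_obs = Y / (1 + k_d·θ_c) = 0.689 / (1 + 0.0785 × 13.1) = 0.689 / 2.028 = 0.3397 g VSS/g BOD₅.

Y_obs ≈ 0.340 g VSS/g BOD₅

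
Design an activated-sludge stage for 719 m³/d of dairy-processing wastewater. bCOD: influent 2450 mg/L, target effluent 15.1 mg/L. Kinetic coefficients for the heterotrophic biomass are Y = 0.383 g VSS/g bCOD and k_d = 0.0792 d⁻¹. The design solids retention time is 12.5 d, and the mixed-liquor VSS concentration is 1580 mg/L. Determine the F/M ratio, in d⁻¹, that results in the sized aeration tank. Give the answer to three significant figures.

F/M ≈ 0.418 d⁻¹

Rearranging the biomass balance for a CMAS with decay, V = Y·Q·ΔS·θ_c / [X·(1+k_d θ_c)] = 0.383 × 719 × (2450 − 15.1) × 12.5 / [1580 × (1 + 0.0792 × 12.5)] = 8.38×10^6 / 3144 = 2666 m³.
Food-to-microorganism ratio F/M = Q S₀ / (V X) = 719 × 2450 / (2666 × 1580) = 0.4182 d⁻¹.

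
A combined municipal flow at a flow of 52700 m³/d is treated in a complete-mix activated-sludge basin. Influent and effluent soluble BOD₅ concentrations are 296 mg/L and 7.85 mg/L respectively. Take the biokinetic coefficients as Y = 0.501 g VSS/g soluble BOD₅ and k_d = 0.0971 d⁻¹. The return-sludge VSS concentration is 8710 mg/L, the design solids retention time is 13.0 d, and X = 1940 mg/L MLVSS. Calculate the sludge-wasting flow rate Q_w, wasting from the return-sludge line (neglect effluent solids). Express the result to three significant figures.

Q_w ≈ 386 m³/d

Steady-state biomass mass balance: V·X·(1 + k_d·θ_c) = Y·Q·(S₀ − S)·θ_c, so V = 0.501 × 52700 × (296 − 7.85) × 13.0 / [1940 × (1 + 0.0971 × 13.0)] = 9.89×10^7 / 4389 = 22535 m³.
θ_c = V·X/(Q_w·X_r) when wasting from the recycle, so Q_w = V·X/(θ_c·X_r) = 22535 × 1940 / (13.0 × 8710) = 386.1 m³/d.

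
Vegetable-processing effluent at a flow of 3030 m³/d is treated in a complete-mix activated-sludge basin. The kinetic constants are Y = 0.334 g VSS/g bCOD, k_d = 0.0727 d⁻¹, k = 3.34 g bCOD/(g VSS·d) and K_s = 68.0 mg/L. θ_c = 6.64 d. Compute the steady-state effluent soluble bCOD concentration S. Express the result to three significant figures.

S ≈ 17.0 mg/L

For a completely mixed reactor with recycle the Lawrence–McCarty relation gives S = K_s·(1 + k_d·θ_c) / [θ_c·(Y·k − k_d) − 1] = 68.0 × (1 + 0.0727 × 6.64) / [6.64 × (0.334 × 3.34 − 0.0727) − 1] = 100.8 / 5.925 = 17.02 mg/L.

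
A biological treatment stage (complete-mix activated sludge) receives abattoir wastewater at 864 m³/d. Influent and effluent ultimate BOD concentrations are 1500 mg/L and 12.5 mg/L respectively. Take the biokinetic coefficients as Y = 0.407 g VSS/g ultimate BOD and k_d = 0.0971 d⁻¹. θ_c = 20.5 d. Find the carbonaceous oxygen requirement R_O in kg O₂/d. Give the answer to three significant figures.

R_O ≈ 1040 kg O₂/d

Correct the yield for decay: Y_obs = Y/(1 + k_d θ_c) = 0.407 / (1 + 0.0971 × 20.5) = 0.407 / 2.991 = 0.1361.
ΔS = 1500 − 12.5 = 1488 mg/L, so the substrate removal rate is 864 × 1488/1000 = 1285 kg ultimate BOD/d.
Net sludge production P_X = 0.1361 × 1285 = 174.9 kg VSS/d.
Carbonaceous O₂ demand = substrate oxidised − cell-mass equivalent = 1285 − 1.42 × 174.9 = 1037 kg O₂/d.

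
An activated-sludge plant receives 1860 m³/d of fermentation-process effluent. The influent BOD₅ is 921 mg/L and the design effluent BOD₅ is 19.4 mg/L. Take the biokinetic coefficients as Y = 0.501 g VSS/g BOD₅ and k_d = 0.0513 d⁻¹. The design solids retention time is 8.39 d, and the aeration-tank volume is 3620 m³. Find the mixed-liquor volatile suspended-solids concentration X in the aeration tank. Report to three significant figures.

Solving the biomass balance for X: X = Y Q (S₀−S) θ_c / [V (1+k_d θ_c)] = 0.501 × 1860 × (921 − 19.4) × 8.39 / [3620 × (1 + 0.0513 × 8.39)] = 1361 mg/L.

X ≈ 1360 mg/L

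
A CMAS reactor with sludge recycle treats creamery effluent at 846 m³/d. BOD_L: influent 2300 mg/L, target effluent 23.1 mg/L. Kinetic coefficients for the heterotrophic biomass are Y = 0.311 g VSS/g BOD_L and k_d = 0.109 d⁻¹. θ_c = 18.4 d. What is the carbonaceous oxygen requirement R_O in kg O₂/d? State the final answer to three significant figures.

Observed yield with endogenous decay: Y_obs = Y / (1 + k_d·θ_c) = 0.311 / (1 + 0.109 × 18.4) = 0.311 / 3.006 = 0.1035 g VSS/g BOD_L.
Mass of BOD_L removed per day: Q(S₀ − S) = 846 × 2277 g/m³ = 1926 kg/d.
P_X = Y_obs·Q·(S₀ − S) = 0.1035 × 1926 = 199.3 kg VSS/d.
Carbonaceous O₂ demand = substrate oxidised − cell-mass equivalent = 1926 − 1.42 × 199.3 = 1643 kg O₂/d.

R_O ≈ 1640 kg O₂/d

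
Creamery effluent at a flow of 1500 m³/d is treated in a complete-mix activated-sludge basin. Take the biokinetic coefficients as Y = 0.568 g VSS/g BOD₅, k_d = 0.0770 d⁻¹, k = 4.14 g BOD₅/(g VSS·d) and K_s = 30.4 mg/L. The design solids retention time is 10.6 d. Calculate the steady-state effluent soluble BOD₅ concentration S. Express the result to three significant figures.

S ≈ 2.39 mg/L

Effluent substrate depends only on kinetics and SRT: S = K_s(1 + k_d θ_c) / [θ_c(Yk − k_d) − 1] = 30.4 × (1 + 0.0770 × 10.6) / [10.6 × (0.568 × 4.14 − 0.0770) − 1] = 55.21 / 23.11 = 2.389 mg/L.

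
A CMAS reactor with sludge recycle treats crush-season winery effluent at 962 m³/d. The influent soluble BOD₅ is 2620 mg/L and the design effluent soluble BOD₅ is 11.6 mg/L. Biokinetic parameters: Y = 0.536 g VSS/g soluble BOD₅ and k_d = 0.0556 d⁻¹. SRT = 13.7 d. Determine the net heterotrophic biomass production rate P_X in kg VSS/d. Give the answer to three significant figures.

P_X ≈ 763 kg VSS/d

Observed yield with endogenous decay: Y_obs = Y / (1 + k_d·θ_c) = 0.536 / (1 + 0.0556 × 13.7) = 0.536 / 1.762 = 0.3042 g VSS/g soluble BOD₅.
Mass of soluble BOD₅ removed per day: Q(S₀ − S) = 962 × 2608 g/m³ = 2509 kg/d.
So the net sludge growth is P_X = 0.3042 × 2509 = 763.4 kg VSS/d.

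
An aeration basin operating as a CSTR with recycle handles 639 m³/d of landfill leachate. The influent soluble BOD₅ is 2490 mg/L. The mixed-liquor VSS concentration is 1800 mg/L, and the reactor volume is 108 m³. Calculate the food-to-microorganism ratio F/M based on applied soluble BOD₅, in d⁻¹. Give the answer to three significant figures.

Food-to-microorganism ratio F/M = Q S₀ / (V X) = 639 × 2490 / (108.0 × 1800) = 8.185 d⁻¹.

F/M ≈ 8.18 d⁻¹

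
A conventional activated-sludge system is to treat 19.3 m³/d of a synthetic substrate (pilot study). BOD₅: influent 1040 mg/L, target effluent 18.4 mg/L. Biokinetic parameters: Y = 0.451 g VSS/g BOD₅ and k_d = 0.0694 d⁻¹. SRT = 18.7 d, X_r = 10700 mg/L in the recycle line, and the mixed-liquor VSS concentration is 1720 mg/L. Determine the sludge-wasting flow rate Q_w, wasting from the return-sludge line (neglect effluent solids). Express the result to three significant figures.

From the SRT design equation V = Y Q (S₀−S) θ_c / [X (1 + k_d θ_c)] = 0.451 × 19.3 × (1040 − 18.4) × 18.7 / [1720 × (1 + 0.0694 × 18.7)] = 1.66×10^5 / 3952 = 42.07 m³.
θ_c = V·X/(Q_w·X_r) when wasting from the recycle, so Q_w = V·X/(θ_c·X_r) = 42.07 × 1720 / (18.7 × 10700) = 0.3617 m³/d.

Q_w ≈ 0.362 m³/d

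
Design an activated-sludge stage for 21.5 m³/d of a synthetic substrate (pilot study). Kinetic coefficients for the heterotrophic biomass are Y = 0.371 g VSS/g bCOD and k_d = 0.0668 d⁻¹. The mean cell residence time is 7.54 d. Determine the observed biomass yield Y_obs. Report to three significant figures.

Y_obs ≈ 0.247 g VSS/g bCOD

Correct the yield for decay: Y_obs = Y/(1 + k_d θ_c) = 0.371 / (1 + 0.0668 × 7.54) = 0.371 / 1.504 = 0.2467.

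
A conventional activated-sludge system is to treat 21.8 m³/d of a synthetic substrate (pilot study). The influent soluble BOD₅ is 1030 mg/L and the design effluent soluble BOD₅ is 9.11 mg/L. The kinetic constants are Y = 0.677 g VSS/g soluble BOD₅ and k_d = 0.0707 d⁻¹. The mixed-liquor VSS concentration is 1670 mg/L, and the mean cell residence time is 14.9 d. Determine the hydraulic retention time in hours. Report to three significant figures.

Rearranging the biomass balance for a CMAS with decay, V = Y·Q·ΔS·θ_c / [X·(1+k_d θ_c)] = 0.677 × 21.8 × (1030 − 9.11) × 14.9 / [1670 × (1 + 0.0707 × 14.9)] = 2.24×10^5 / 3429 = 65.47 m³.
τ = V/Q = 65.47/21.8 = 3.003 d, or 72.07 h.

τ ≈ 72.1 h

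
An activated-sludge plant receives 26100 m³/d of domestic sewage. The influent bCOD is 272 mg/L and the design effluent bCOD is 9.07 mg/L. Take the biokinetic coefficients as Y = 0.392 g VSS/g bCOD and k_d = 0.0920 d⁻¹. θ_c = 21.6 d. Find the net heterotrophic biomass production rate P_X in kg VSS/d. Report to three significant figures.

P_X ≈ 901 kg VSS/d

The observed yield is Y_obs = Y/(1 + k_d·θ_c) = 0.392 / (1 + 0.0920 × 21.6) = 0.392 / 2.987 = 0.1312 g VSS per g bCOD removed.
Mass of bCOD removed per day: Q(S₀ − S) = 26100 × 262.9 g/m³ = 6862 kg/d.
P_X = Y_obs · Q(S₀ − S) = 0.1312 × 6862 = 900.5 kg VSS/d.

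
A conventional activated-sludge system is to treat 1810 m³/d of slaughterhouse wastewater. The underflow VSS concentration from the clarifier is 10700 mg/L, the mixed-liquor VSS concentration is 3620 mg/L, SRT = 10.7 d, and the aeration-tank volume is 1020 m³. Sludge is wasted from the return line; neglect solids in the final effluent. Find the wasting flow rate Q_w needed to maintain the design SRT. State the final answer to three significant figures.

Q_w ≈ 32.3 m³/d

Q_w = (V·X)/(θ_c X_r) = 1020 × 3620 / (10.7 × 10700) = 32.25 m³/d.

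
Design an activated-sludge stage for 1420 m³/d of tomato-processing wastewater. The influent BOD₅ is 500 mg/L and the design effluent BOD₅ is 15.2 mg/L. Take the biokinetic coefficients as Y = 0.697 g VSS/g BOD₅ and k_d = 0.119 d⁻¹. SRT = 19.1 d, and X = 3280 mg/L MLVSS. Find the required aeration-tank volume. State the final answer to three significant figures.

From the SRT design equation V = Y Q (S₀−S) θ_c / [X (1 + k_d θ_c)] = 0.697 × 1420 × (500 − 15.2) × 19.1 / [3280 × (1 + 0.119 × 19.1)] = 9.16×10^6 / 10735 = 853.7 m³.

V ≈ 854 m³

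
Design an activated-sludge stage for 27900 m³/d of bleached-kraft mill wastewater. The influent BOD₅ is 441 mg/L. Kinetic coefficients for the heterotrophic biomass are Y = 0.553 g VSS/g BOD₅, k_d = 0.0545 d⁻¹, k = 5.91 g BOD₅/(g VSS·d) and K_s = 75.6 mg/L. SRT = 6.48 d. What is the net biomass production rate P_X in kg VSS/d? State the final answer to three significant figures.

From the Monod/SRT balance for a CMAS, S = K_s·(1+k_d θ_c)/[θ_c·(Y k − k_d) − 1] = 75.6 × (1 + 0.0545 × 6.48) / [6.48 × (0.553 × 5.91 − 0.0545) − 1] = 102.3 / 19.82 = 5.160 mg/L.
Y_obs = Y / (1 + k_d θ_c) = 0.553 / (1 + 0.0545 × 6.48) = 0.553 / 1.353 = 0.4087.
Mass of BOD₅ removed per day: Q(S₀ − S) = 27900 × 435.8 g/m³ = 12160 kg/d.
Biomass produced: P_X = Y_obs·Q·ΔS = 0.4087 × 12160 ≈ 4969 kg VSS/d.

P_X ≈ 4970 kg VSS/d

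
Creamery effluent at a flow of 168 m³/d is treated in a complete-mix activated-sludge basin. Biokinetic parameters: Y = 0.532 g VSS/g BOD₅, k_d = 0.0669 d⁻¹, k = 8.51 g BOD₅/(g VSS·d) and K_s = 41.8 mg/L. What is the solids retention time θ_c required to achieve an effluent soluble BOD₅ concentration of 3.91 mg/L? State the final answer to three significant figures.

θ_c ≈ 3.12 d

At the target effluent, Y k S/(K_s+S) = 0.532×8.51×3.91/45.71 = 0.3873 d⁻¹.
1/θ_c = 0.3873 − 0.0669 = 0.3204 d⁻¹, so θ_c = 3.121 d.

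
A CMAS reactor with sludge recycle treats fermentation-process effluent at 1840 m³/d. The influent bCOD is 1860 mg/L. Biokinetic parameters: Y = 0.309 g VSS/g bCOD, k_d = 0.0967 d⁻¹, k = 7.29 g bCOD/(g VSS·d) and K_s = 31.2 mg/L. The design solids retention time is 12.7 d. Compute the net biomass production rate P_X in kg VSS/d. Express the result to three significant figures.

For a completely mixed reactor with recycle the Lawrence–McCarty relation gives S = K_s·(1 + k_d·θ_c) / [θ_c·(Y·k − k_d) − 1] = 31.2 × (1 + 0.0967 × 12.7) / [12.7 × (0.309 × 7.29 − 0.0967) − 1] = 69.52 / 26.38 = 2.635 mg/L.
Y_obs = Y / (1 + k_d θ_c) = 0.309 / (1 + 0.0967 × 12.7) = 0.309 / 2.228 = 0.1387.
Mass of bCOD removed per day: Q(S₀ − S) = 1840 × 1857 g/m³ = 3418 kg/d.
Biomass produced: P_X = Y_obs·Q·ΔS = 0.1387 × 3418 ≈ 474.0 kg VSS/d.

P_X ≈ 474 kg VSS/d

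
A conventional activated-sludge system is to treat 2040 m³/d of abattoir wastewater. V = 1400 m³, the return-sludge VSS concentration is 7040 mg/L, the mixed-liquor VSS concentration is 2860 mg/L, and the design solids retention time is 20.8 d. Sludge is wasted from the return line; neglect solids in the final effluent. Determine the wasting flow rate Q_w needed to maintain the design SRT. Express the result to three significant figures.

Wasting from the return line (neglecting effluent solids): Q_w = V·X / (θ_c·X_r) = 1400 × 2860 / (20.8 × 7040) = 27.34 m³/d.

Q_w ≈ 27.3 m³/d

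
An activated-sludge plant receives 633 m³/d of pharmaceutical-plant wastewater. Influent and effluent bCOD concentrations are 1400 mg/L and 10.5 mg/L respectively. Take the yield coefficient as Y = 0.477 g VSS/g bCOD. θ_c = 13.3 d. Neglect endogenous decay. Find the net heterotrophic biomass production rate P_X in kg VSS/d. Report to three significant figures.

With endogenous decay neglected, the observed yield equals the true yield: Y_obs = Y = 0.477 g VSS/g bCOD.
Q·(S₀ − S) = 633 × (1400 − 10.5) × 10⁻³ = 879.6 kg/d removed.
P_X = Y_obs · Q(S₀ − S) = 0.4770 × 879.6 = 419.5 kg VSS/d.

P_X ≈ 420 kg VSS/d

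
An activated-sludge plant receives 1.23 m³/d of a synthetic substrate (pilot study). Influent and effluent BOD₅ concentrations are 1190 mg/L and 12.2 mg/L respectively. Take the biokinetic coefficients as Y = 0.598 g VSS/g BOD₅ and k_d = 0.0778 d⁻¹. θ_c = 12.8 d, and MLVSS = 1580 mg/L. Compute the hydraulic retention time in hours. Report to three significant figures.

τ ≈ 68.6 h

From the SRT design equation V = Y Q (S₀−S) θ_c / [X (1 + k_d θ_c)] = 0.598 × 1.23 × (1190 − 12.2) × 12.8 / [1580 × (1 + 0.0778 × 12.8)] = 1.11×10^4 / 3153 = 3.516 m³.
Hydraulic retention time τ = V/Q = 3.516 / 1.23 = 2.859 d = 68.61 h.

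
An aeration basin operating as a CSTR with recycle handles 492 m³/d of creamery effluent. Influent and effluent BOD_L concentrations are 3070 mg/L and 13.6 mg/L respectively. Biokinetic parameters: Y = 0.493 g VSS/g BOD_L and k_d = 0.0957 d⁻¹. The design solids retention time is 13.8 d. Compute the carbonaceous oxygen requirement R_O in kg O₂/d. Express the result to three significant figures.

The observed yield is Y_obs = Y/(1 + k_d·θ_c) = 0.493 / (1 + 0.0957 × 13.8) = 0.493 / 2.321 = 0.2124 g VSS per g BOD_L removed.
ΔS = 3070 − 13.6 = 3056 mg/L, so the substrate removal rate is 492 × 3056/1000 = 1504 kg BOD_L/d.
P_X = Y_obs·Q·(S₀ − S) = 0.2124 × 1504 = 319.5 kg VSS/d.
R_O = Q·ΔS − 1.42 P_X = 1504 − 453.6 = 1050 kg O₂/d.

R_O ≈ 1050 kg O₂/d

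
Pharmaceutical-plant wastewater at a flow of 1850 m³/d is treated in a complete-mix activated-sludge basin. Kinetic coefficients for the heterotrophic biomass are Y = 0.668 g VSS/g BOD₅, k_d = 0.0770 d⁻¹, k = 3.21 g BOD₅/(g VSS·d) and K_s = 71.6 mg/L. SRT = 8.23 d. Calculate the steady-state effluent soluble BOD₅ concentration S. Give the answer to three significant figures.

From the Monod/SRT balance for a CMAS, S = K_s·(1+k_d θ_c)/[θ_c·(Y k − k_d) − 1] = 71.6 × (1 + 0.0770 × 8.23) / [8.23 × (0.668 × 3.21 − 0.0770) − 1] = 117.0 / 16.01 = 7.305 mg/L.

S ≈ 7.30 mg/L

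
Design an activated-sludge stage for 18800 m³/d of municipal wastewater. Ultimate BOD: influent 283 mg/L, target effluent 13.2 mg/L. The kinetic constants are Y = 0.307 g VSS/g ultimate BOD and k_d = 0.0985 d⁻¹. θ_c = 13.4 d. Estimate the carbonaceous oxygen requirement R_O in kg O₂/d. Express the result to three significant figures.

Y_obs = Y / (1 + k_d θ_c) = 0.307 / (1 + 0.0985 × 13.4) = 0.307 / 2.320 = 0.1323.
Mass of ultimate BOD removed per day: Q(S₀ − S) = 18800 × 269.8 g/m³ = 5072 kg/d.
P_X = Y_obs·Q·(S₀ − S) = 0.1323 × 5072 = 671.2 kg VSS/d.
Carbonaceous O₂ demand = substrate oxidised − cell-mass equivalent = 5072 − 1.42 × 671.2 = 4119 kg O₂/d.

R_O ≈ 4120 kg O₂/d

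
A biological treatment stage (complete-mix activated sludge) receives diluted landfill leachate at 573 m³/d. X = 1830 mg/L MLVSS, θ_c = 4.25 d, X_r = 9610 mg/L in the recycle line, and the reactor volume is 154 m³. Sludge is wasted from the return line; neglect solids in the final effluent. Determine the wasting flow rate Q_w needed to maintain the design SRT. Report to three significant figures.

Q_w ≈ 6.90 m³/d

Q_w = (V·X)/(θ_c X_r) = 154.0 × 1830 / (4.25 × 9610) = 6.900 m³/d.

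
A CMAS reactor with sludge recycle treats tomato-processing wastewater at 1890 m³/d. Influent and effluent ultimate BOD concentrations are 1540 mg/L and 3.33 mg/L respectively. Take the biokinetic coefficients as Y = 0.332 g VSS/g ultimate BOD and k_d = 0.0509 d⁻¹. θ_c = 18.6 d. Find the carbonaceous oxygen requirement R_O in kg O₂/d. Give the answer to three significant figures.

R_O ≈ 2200 kg O₂/d

Correct the yield for decay: Y_obs = Y/(1 + k_d θ_c) = 0.332 / (1 + 0.0509 × 18.6) = 0.332 / 1.947 = 0.1705.
Mass of ultimate BOD removed per day: Q(S₀ − S) = 1890 × 1537 g/m³ = 2904 kg/d.
Net sludge production P_X = 0.1705 × 2904 = 495.3 kg VSS/d.
R_O = Q·ΔS − 1.42 P_X = 2904 − 703.3 = 2201 kg O₂/d.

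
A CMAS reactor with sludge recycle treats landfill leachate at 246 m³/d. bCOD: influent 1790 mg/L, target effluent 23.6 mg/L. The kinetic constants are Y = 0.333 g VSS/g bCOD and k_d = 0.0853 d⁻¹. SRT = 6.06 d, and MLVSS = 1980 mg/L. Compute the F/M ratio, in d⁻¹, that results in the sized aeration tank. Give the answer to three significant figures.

Rearranging the biomass balance for a CMAS with decay, V = Y·Q·ΔS·θ_c / [X·(1+k_d θ_c)] = 0.333 × 246 × (1790 − 23.6) × 6.06 / [1980 × (1 + 0.0853 × 6.06)] = 8.77×10^5 / 3003 = 292.0 m³.
F/M = applied load / biomass = Q·S₀/(V·X) = 246 × 1790 / (292.0 × 1980) = 0.7617 d⁻¹.

F/M ≈ 0.762 d⁻¹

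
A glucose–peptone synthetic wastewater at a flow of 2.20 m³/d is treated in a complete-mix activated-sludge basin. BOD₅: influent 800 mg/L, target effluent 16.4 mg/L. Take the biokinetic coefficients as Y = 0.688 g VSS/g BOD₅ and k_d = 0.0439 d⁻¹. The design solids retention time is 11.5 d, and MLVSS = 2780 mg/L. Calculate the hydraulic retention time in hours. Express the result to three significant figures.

Steady-state biomass mass balance: V·X·(1 + k_d·θ_c) = Y·Q·(S₀ − S)·θ_c, so V = 0.688 × 2.20 × (800 − 16.4) × 11.5 / [2780 × (1 + 0.0439 × 11.5)] = 1.36×10^4 / 4183 = 3.260 m³.
HRT = V/Q = 3.260 m³ / 2.20 m³·d⁻¹ = 1.482 d × 24 = 35.57 h.

τ ≈ 35.6 h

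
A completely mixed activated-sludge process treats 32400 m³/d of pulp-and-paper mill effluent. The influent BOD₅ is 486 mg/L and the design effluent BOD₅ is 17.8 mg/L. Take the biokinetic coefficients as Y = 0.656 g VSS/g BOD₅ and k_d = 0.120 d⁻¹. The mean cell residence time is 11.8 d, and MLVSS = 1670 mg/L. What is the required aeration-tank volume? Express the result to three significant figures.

V ≈ 29100 m³

Steady-state biomass mass balance: V·X·(1 + k_d·θ_c) = Y·Q·(S₀ − S)·θ_c, so V = 0.656 × 32400 × (486 − 17.8) × 11.8 / [1670 × (1 + 0.120 × 11.8)] = 1.17×10^8 / 4035 = 29104 m³.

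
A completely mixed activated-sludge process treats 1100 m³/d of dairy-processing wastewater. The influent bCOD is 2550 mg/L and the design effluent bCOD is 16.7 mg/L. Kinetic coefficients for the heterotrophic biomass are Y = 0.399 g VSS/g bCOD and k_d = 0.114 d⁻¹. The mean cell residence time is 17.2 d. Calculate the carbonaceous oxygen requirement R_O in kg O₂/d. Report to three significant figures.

Observed yield with endogenous decay: Y_obs = Y / (1 + k_d·θ_c) = 0.399 / (1 + 0.114 × 17.2) = 0.399 / 2.961 = 0.1348 g VSS/g bCOD.
ΔS = 2550 − 16.7 = 2533 mg/L, so the substrate removal rate is 1100 × 2533/1000 = 2787 kg bCOD/d.
P_X = Y_obs·Q·(S₀ − S) = 0.1348 × 2787 = 375.5 kg VSS/d.
R_O = Q·ΔS − 1.42 P_X = 2787 − 533.3 = 2253 kg O₂/d.

R_O ≈ 2250 kg O₂/d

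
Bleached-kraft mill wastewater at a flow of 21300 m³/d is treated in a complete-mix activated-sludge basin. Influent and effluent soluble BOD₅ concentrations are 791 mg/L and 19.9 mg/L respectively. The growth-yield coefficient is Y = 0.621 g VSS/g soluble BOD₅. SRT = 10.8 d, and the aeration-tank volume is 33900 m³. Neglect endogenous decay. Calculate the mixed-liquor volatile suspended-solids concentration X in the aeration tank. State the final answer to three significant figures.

From V·X = Y·Q·(S₀ − S)·θ_c (decay neglected): X = 0.621 × 21300 × (791 − 19.9) × 10.8 / 33900 = 3249 mg/L.

X ≈ 3250 mg/L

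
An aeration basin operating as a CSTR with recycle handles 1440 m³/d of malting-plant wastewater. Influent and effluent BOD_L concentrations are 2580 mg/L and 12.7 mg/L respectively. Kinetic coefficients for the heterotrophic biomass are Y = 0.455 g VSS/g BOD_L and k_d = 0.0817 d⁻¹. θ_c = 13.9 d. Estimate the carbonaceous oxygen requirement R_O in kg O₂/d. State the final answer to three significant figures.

Y_obs = Y / (1 + k_d θ_c) = 0.455 / (1 + 0.0817 × 13.9) = 0.455 / 2.136 = 0.2131.
Mass of BOD_L removed per day: Q(S₀ − S) = 1440 × 2567 g/m³ = 3697 kg/d.
Biomass synthesised: P_X = Y_obs × 3697 = 787.6 kg VSS/d.
R_O = Q·ΔS − 1.42 P_X = 3697 − 1118 = 2578 kg O₂/d.

R_O ≈ 2580 kg O₂/d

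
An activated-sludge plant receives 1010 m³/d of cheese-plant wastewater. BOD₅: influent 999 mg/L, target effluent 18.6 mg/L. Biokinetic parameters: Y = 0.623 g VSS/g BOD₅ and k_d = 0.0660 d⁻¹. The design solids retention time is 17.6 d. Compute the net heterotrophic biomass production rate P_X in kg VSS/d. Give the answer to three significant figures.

P_X ≈ 285 kg VSS/d

Y_obs = Y / (1 + k_d θ_c) = 0.623 / (1 + 0.0660 × 17.6) = 0.623 / 2.162 = 0.2882.
Substrate removed = Q·(S₀ − S) = 1010 m³/d × (999 − 18.6) g/m³ = 9.9×10^5 g/d = 990.2 kg/d.
Biomass produced: P_X = Y_obs·Q·ΔS = 0.2882 × 990.2 ≈ 285.4 kg VSS/d.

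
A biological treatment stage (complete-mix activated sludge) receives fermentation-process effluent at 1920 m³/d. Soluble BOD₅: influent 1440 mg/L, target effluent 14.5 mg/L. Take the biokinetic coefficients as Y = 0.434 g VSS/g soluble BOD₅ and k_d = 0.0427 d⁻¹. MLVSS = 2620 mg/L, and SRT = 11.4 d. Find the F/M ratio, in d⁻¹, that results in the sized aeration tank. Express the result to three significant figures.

F/M ≈ 0.304 d⁻¹

From the SRT design equation V = Y Q (S₀−S) θ_c / [X (1 + k_d θ_c)] = 0.434 × 1920 × (1440 − 14.5) × 11.4 / [2620 × (1 + 0.0427 × 11.4)] = 1.35×10^7 / 3895 = 3476 m³.
F/M = applied load / biomass = Q·S₀/(V·X) = 1920 × 1440 / (3476 × 2620) = 0.3036 d⁻¹.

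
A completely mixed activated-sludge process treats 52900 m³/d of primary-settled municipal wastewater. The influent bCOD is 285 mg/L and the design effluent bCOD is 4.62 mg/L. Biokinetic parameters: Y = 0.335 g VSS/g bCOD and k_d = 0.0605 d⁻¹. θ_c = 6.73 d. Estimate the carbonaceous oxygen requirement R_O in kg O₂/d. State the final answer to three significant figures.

R_O ≈ 9820 kg O₂/d

Correct the yield for decay: Y_obs = Y/(1 + k_d θ_c) = 0.335 / (1 + 0.0605 × 6.73) = 0.335 / 1.407 = 0.2381.
Substrate removed = Q·(S₀ − S) = 52900 m³/d × (285 − 4.62) g/m³ = 1.48×10^7 g/d = 14832 kg/d.
Biomass synthesised: P_X = Y_obs × 14832 = 3531 kg VSS/d.
Carbonaceous O₂ demand = substrate oxidised − cell-mass equivalent = 14832 − 1.42 × 3531 = 9818 kg O₂/d.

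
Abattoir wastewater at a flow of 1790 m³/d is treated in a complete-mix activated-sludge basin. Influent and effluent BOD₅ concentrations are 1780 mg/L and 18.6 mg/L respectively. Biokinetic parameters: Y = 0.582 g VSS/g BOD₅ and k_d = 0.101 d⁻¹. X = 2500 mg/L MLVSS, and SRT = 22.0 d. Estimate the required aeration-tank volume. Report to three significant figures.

From the SRT design equation V = Y Q (S₀−S) θ_c / [X (1 + k_d θ_c)] = 0.582 × 1790 × (1780 − 18.6) × 22.0 / [2500 × (1 + 0.101 × 22.0)] = 4.04×10^7 / 8055 = 5012 m³.

V ≈ 5010 m³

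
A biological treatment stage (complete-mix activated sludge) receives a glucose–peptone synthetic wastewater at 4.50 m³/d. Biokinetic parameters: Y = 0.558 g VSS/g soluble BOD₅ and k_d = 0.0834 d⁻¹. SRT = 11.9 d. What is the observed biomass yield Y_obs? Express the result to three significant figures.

Y_obs ≈ 0.280 g VSS/g soluble BOD₅

Y_obs = Y / (1 + k_d θ_c) = 0.558 / (1 + 0.0834 × 11.9) = 0.558 / 1.992 = 0.2801.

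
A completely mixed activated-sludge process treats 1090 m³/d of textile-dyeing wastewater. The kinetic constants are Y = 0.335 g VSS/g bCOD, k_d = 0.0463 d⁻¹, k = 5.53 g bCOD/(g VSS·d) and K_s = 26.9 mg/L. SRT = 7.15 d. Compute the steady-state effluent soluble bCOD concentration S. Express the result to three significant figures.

S ≈ 3.01 mg/L

Effluent substrate depends only on kinetics and SRT: S = K_s(1 + k_d θ_c) / [θ_c(Yk − k_d) − 1] = 26.9 × (1 + 0.0463 × 7.15) / [7.15 × (0.335 × 5.53 − 0.0463) − 1] = 35.81 / 11.91 = 3.005 mg/L.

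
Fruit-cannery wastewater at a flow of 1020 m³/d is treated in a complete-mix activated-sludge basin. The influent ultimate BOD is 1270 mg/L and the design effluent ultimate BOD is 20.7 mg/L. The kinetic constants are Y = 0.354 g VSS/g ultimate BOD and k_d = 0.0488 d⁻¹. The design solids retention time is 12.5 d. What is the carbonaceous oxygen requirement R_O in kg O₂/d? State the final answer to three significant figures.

Observed yield with endogenous decay: Y_obs = Y / (1 + k_d·θ_c) = 0.354 / (1 + 0.0488 × 12.5) = 0.354 / 1.610 = 0.2199 g VSS/g ultimate BOD.
Q·(S₀ − S) = 1020 × (1270 − 20.7) × 10⁻³ = 1274 kg/d removed.
Net sludge production P_X = 0.2199 × 1274 = 280.2 kg VSS/d.
R_O = Q·(S₀ − S) − 1.42·P_X = 1274 − 1.42 × 280.2 = 876.4 kg O₂/d.

R_O ≈ 876 kg O₂/d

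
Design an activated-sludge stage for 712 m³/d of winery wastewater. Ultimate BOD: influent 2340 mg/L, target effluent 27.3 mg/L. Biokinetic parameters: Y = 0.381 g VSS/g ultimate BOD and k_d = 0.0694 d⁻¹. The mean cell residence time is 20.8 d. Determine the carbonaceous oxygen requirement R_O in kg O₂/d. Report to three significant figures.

R_O ≈ 1280 kg O₂/d

Correct the yield for decay: Y_obs = Y/(1 + k_d θ_c) = 0.381 / (1 + 0.0694 × 20.8) = 0.381 / 2.444 = 0.1559.
Mass of ultimate BOD removed per day: Q(S₀ − S) = 712 × 2313 g/m³ = 1647 kg/d.
Net sludge production P_X = 0.1559 × 1647 = 256.7 kg VSS/d.
Carbonaceous O₂ demand = substrate oxidised − cell-mass equivalent = 1647 − 1.42 × 256.7 = 1282 kg O₂/d.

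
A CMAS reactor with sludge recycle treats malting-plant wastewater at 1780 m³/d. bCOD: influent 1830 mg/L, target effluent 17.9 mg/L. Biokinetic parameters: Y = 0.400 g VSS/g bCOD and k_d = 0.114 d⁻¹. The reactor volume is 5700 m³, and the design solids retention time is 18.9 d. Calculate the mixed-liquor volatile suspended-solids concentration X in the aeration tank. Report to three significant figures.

X ≈ 1360 mg/L

From V·X·(1 + k_d·θ_c) = Y·Q·(S₀ − S)·θ_c: X = 0.400 × 1780 × (1830 − 17.9) × 18.9 / [5700 × (1 + 0.114 × 18.9)] = 1356 mg/L.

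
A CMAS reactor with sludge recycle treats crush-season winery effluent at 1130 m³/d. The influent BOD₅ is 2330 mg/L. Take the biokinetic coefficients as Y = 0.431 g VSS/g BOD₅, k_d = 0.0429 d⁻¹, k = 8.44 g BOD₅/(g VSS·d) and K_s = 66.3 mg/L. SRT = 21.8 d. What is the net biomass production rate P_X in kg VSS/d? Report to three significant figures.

For a completely mixed reactor with recycle the Lawrence–McCarty relation gives S = K_s·(1 + k_d·θ_c) / [θ_c·(Y·k − k_d) − 1] = 66.3 × (1 + 0.0429 × 21.8) / [21.8 × (0.431 × 8.44 − 0.0429) − 1] = 128.3 / 77.37 = 1.658 mg/L.
Observed yield with endogenous decay: Y_obs = Y / (1 + k_d·θ_c) = 0.431 / (1 + 0.0429 × 21.8) = 0.431 / 1.935 = 0.2227 g VSS/g BOD₅.
Mass of BOD₅ removed per day: Q(S₀ − S) = 1130 × 2328 g/m³ = 2631 kg/d.
P_X = Y_obs · Q(S₀ − S) = 0.2227 × 2631 = 586.0 kg VSS/d.

P_X ≈ 586 kg VSS/d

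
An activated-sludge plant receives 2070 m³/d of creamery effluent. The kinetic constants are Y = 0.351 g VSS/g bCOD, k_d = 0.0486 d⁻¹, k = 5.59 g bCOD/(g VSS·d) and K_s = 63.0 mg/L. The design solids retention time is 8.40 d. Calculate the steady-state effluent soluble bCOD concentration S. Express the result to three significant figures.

S ≈ 5.89 mg/L

For a completely mixed reactor with recycle the Lawrence–McCarty relation gives S = K_s·(1 + k_d·θ_c) / [θ_c·(Y·k − k_d) − 1] = 63.0 × (1 + 0.0486 × 8.40) / [8.40 × (0.351 × 5.59 − 0.0486) − 1] = 88.72 / 15.07 = 5.886 mg/L.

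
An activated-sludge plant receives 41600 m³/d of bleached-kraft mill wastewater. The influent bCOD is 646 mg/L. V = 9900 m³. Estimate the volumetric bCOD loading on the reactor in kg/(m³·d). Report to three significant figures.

L_v ≈ 2.71 kg bCOD/(m³·d)

L_v = Q S₀ / V = 41600 × 646 × 10⁻³ / 9900 = 2.715 kg/(m³·d).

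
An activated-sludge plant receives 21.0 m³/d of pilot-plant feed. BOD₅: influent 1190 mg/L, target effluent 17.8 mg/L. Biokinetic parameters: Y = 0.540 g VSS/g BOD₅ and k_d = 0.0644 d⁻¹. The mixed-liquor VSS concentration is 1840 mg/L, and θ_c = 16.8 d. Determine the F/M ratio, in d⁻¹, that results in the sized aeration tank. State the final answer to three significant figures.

From the SRT design equation V = Y Q (S₀−S) θ_c / [X (1 + k_d θ_c)] = 0.540 × 21.0 × (1190 − 17.8) × 16.8 / [1840 × (1 + 0.0644 × 16.8)] = 2.23×10^5 / 3831 = 58.30 m³.
Food-to-microorganism ratio F/M = Q S₀ / (V X) = 21.0 × 1190 / (58.30 × 1840) = 0.2330 d⁻¹.

F/M ≈ 0.233 d⁻¹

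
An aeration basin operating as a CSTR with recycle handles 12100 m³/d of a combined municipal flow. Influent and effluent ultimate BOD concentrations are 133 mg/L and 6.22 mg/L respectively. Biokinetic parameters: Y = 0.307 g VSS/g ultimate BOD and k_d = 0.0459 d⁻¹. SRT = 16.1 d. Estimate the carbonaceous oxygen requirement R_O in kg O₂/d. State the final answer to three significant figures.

Correct the yield for decay: Y_obs = Y/(1 + k_d θ_c) = 0.307 / (1 + 0.0459 × 16.1) = 0.307 / 1.739 = 0.1765.
ΔS = 133 − 6.22 = 126.8 mg/L, so the substrate removal rate is 12100 × 126.8/1000 = 1534 kg ultimate BOD/d.
Biomass synthesised: P_X = Y_obs × 1534 = 270.8 kg VSS/d.
R_O = Q·ΔS − 1.42 P_X = 1534 − 384.6 = 1149 kg O₂/d.

R_O ≈ 1150 kg O₂/d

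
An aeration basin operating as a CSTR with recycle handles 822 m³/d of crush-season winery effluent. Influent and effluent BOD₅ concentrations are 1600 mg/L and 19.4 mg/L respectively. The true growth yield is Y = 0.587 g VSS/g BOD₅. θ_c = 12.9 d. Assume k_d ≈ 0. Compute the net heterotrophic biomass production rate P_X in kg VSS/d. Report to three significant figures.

No decay correction is needed, so Y_obs = Y = 0.587.
ΔS = 1600 − 19.4 = 1581 mg/L, so the substrate removal rate is 822 × 1581/1000 = 1299 kg BOD₅/d.
Net biomass production P_X = Y_obs × Q·(S₀ − S) = 0.5870 × 1299 = 762.7 kg VSS/d.

P_X ≈ 763 kg VSS/d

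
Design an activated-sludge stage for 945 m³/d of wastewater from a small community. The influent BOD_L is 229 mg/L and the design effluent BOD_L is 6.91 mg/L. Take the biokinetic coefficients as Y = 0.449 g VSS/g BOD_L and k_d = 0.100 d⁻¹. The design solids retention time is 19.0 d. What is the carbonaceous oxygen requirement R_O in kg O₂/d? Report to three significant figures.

Y_obs = Y / (1 + k_d θ_c) = 0.449 / (1 + 0.100 × 19.0) = 0.449 / 2.900 = 0.1548.
ΔS = 229 − 6.91 = 222.1 mg/L, so the substrate removal rate is 945 × 222.1/1000 = 209.9 kg BOD_L/d.
P_X = Y_obs·Q·(S₀ − S) = 0.1548 × 209.9 = 32.49 kg VSS/d.
Carbonaceous O₂ demand = substrate oxidised − cell-mass equivalent = 209.9 − 1.42 × 32.49 = 163.7 kg O₂/d.

R_O ≈ 164 kg O₂/d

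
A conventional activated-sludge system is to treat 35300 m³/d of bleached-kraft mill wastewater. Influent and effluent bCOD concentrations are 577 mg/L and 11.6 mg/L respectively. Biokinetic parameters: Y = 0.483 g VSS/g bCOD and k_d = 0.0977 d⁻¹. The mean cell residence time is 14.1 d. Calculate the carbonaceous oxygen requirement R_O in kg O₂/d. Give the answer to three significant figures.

R_O ≈ 14200 kg O₂/d

Correct the yield for decay: Y_obs = Y/(1 + k_d θ_c) = 0.483 / (1 + 0.0977 × 14.1) = 0.483 / 2.378 = 0.2031.
Q·(S₀ − S) = 35300 × (577 − 11.6) × 10⁻³ = 19959 kg/d removed.
P_X = Y_obs·Q·(S₀ − S) = 0.2031 × 19959 = 4055 kg VSS/d.
R_O = Q·(S₀ − S) − 1.42·P_X = 19959 − 1.42 × 4055 = 14201 kg O₂/d.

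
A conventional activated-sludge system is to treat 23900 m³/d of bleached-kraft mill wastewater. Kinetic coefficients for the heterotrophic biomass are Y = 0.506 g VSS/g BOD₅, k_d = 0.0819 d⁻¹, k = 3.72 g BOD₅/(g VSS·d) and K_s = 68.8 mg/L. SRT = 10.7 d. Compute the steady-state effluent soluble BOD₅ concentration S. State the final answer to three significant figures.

From the Monod/SRT balance for a CMAS, S = K_s·(1+k_d θ_c)/[θ_c·(Y k − k_d) − 1] = 68.8 × (1 + 0.0819 × 10.7) / [10.7 × (0.506 × 3.72 − 0.0819) − 1] = 129.1 / 18.26 = 7.068 mg/L.

S ≈ 7.07 mg/L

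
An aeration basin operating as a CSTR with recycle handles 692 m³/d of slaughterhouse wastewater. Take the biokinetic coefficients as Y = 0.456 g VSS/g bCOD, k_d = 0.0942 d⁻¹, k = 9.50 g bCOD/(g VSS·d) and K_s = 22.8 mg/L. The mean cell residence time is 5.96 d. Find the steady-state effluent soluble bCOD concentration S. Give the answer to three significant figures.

For a completely mixed reactor with recycle the Lawrence–McCarty relation gives S = K_s·(1 + k_d·θ_c) / [θ_c·(Y·k − k_d) − 1] = 22.8 × (1 + 0.0942 × 5.96) / [5.96 × (0.456 × 9.50 − 0.0942) − 1] = 35.60 / 24.26 = 1.468 mg/L.

S ≈ 1.47 mg/L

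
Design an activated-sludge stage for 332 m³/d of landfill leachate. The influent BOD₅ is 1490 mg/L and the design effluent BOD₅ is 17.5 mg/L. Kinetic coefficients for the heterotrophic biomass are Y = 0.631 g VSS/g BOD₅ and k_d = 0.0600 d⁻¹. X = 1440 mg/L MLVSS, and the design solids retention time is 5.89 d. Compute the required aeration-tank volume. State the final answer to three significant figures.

Rearranging the biomass balance for a CMAS with decay, V = Y·Q·ΔS·θ_c / [X·(1+k_d θ_c)] = 0.631 × 332 × (1490 − 17.5) × 5.89 / [1440 × (1 + 0.0600 × 5.89)] = 1.82×10^6 / 1949 = 932.3 m³.

V ≈ 932 m³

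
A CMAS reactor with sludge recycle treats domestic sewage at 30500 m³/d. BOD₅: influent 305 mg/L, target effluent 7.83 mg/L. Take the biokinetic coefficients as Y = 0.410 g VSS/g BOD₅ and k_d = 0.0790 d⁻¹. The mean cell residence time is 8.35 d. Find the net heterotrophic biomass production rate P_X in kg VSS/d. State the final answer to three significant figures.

Correct the yield for decay: Y_obs = Y/(1 + k_d θ_c) = 0.410 / (1 + 0.0790 × 8.35) = 0.410 / 1.660 = 0.2470.
Mass of BOD₅ removed per day: Q(S₀ − S) = 30500 × 297.2 g/m³ = 9064 kg/d.
P_X = Y_obs · Q(S₀ − S) = 0.2470 × 9064 = 2239 kg VSS/d.

P_X ≈ 2240 kg VSS/d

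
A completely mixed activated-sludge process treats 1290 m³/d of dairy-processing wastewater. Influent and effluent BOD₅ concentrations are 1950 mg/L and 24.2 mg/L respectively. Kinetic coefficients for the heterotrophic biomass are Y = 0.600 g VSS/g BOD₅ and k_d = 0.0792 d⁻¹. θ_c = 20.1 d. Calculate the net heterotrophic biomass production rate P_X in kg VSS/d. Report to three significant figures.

Y_obs = Y / (1 + k_d θ_c) = 0.600 / (1 + 0.0792 × 20.1) = 0.600 / 2.592 = 0.2315.
ΔS = 1950 − 24.2 = 1926 mg/L, so the substrate removal rate is 1290 × 1926/1000 = 2484 kg BOD₅/d.
Biomass produced: P_X = Y_obs·Q·ΔS = 0.2315 × 2484 ≈ 575.1 kg VSS/d.

P_X ≈ 575 kg VSS/d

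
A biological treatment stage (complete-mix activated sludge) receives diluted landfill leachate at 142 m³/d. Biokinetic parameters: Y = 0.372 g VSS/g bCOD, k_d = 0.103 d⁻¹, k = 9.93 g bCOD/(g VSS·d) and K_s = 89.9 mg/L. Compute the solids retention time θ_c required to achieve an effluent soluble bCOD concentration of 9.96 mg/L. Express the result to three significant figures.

At the target effluent, Y k S/(K_s+S) = 0.372×9.93×9.96/99.86 = 0.3684 d⁻¹.
Then 1/θ_c = μ − k_d = 0.3684 − 0.103 = 0.2654 d⁻¹, giving θ_c = 3.767 d.

θ_c ≈ 3.77 d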